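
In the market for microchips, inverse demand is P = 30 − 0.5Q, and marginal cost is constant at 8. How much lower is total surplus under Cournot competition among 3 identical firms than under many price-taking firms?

Under competition P = MC = 8, so Q = (30 − 8)/0.5 = 44.
CS = ½·(30 − 8)·44 = 484; PS = (8 − 8)·44 = 0; TS = 484.
With 3 symmetric Cournot firms, each firm's FOC gives 30 − 2q = 8, so q = 11, Q = 3·11 = 33, and P = 13.5.
CS = ½·(30 − 13.5)·33 = 272.25; PS = (13.5 − 8)·33 = 181.5; TS = 453.75.
Change in total surplus: 453.75 − 484 = −30.25.

Total surplus falls by 30.25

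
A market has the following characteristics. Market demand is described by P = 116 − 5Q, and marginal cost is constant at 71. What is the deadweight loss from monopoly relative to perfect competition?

DWL = 50.625

Under competition P = MC = 71, so Q = (116 − 71)/5 = 9.
Monopoly sets MR = MC: 116 − 10Q = 71 ⇒ Q = 4.5, P = 116 − 5·4.5 = 93.5.
DWL is the triangle between Q = 4.5 and Q = 9: ½·(9 − 4.5)·(93.5 − 71) = 50.625.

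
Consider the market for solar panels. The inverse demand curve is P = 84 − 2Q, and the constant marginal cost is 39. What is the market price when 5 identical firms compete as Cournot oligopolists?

P = 46.5

With 5 symmetric Cournot firms, each firm's FOC gives 84 − 12q = 39, so q = 3.75, Q = 5·3.75 = 18.75, and P = 46.5.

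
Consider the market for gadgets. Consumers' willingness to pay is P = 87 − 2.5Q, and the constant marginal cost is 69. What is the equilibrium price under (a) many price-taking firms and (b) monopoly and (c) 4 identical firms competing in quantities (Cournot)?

Competition: P = 69; Monopoly: P = 78; Cournot: P = 72.6

Perfect competition: P = MC = 69, so 87 − 2.5Q = 69 and Q = 7.2.
A monopolist chooses Q where MR = MC. MR = 87 − 5Q; setting this equal to 69 gives Q = 3.6 and P = 78.
Cournot with 4 identical firms: the symmetric best-response condition is 87 − 12.5q = 69. Each firm produces q = 1.44, total output Q = 5.76, price P = 72.6.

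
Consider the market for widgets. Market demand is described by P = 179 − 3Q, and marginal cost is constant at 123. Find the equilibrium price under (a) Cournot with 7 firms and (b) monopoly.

In a 7-firm Cournot equilibrium, symmetry and the first-order condition give q = (179 − 123)/(24) = 7/3. So Q = 49/3 and P = 130.
Monopoly sets MR = MC: 179 − 6Q = 123 ⇒ Q = 28/3, P = 179 − 3·28/3 = 151.

Cournot: P = 130; Monopoly: P = 151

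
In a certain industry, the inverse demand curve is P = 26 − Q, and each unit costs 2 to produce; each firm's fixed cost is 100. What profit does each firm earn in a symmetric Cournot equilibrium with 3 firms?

With 3 symmetric Cournot firms, each firm's FOC gives 26 − 4q = 2, so q = 6, Q = 3·6 = 18, and P = 8.
Each firm's profit = (8 − 2)·6 − 100 = −64.

π_i = −64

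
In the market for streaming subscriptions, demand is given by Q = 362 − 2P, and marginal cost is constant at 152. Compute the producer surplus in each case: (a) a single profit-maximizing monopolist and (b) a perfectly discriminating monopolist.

Inverting demand: P = 181 − 0.5Q.
A monopolist chooses Q where MR = MC. MR = 181 − Q; setting this equal to 152 gives Q = 29 and P = 166.5.
PS = (166.5 − 152)·29 = 420.5.
Under first-degree price discrimination the firm charges each unit its demand price and produces up to where P = MC, i.e. Q = 58. Consumer surplus is zero; producer surplus equals total surplus.
PS = ½·(181 − 152)·58 = 841.

Monopoly: PS = 420.5; Perfect PD: PS = 841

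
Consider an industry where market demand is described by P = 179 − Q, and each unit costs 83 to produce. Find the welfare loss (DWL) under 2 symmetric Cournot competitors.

Under competition P = MC = 83, so Q = (179 − 83)/1 = 96.
In a 2-firm Cournot equilibrium, symmetry and the first-order condition give q = (179 − 83)/(3) = 32. So Q = 64 and P = 115.
DWL is the triangle between Q = 64 and Q = 96: ½·(96 − 64)·(115 − 83) = 512.

DWL = 512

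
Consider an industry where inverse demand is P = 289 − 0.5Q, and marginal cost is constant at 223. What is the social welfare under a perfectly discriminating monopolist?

TS = 4356

A perfectly discriminating monopolist sells every unit with P(Q) ≥ MC(Q), so output equals the competitive quantity Q = 132. Each buyer pays their reservation price, so CS = 0 and the firm captures all surplus.
TS = 4356 (equal to competitive TS).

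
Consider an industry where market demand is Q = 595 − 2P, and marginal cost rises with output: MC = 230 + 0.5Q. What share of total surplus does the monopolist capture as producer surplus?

PS/TS = 0.75

Inverting demand: P = 297.5 − 0.5Q.
The monopolist equates marginal revenue to marginal cost: 297.5 − Q = 230 + 0.5Q, so Q = 45. From demand, P = 275.
CS = ½·(297.5 − 275)·45 = 506.25.
PS = P·Q − VC(Q) = 275·45 − (230·45 + ½·0.5·45²) = 1518.75.
Share captured = PS/TS = 1518.75/2025 = 0.75.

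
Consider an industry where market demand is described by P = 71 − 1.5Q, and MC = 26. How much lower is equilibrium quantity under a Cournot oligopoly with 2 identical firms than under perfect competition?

Equilibrium quantity falls by 10

Under competition P = MC = 26, so Q = (71 − 26)/1.5 = 30.
With 2 symmetric Cournot firms, each firm's FOC gives 71 − 4.5q = 26, so q = 10, Q = 2·10 = 20, and P = 41.
Change in equilibrium quantity: 20 − 30 = −10.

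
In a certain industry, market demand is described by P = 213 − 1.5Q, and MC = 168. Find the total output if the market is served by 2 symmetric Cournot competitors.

Q = 20

With 2 symmetric Cournot firms, each firm's FOC gives 213 − 4.5q = 168, so q = 10, Q = 2·10 = 20, and P = 183.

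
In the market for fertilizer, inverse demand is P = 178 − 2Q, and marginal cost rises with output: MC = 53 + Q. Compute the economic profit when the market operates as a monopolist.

Profit = 1562.5

The monopolist equates marginal revenue to marginal cost: 178 − 4Q = 53 + Q, so Q = 25. From demand, P = 128.
Profit = 128·25 − (53·25 + ½·1·25²) = 1562.5.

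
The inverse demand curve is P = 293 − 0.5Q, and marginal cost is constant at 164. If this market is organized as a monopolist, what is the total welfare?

TS = 12480.75

Monopoly sets MR = MC: 293 − Q = 164 ⇒ Q = 129, P = 293 − 0.5·129 = 228.5.
CS = ½·(293 − 228.5)·129 = 4160.25; PS = (228.5 − 164)·129 = 8320.5; TS = 12480.75.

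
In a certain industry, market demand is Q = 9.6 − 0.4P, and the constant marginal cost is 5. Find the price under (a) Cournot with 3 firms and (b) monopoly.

Inverting demand: P = 24 − 2.5Q.
With 3 symmetric Cournot firms, each firm's FOC gives 24 − 10q = 5, so q = 1.9, Q = 3·1.9 = 5.7, and P = 9.75.
Monopoly sets MR = MC: 24 − 5Q = 5 ⇒ Q = 3.8, P = 24 − 2.5·3.8 = 14.5.

Cournot: P = 9.75; Monopoly: P = 14.5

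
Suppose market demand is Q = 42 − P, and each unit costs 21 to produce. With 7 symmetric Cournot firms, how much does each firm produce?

Inverting demand: P = 42 − Q.
Cournot with 7 identical firms: the symmetric best-response condition is 42 − 8q = 21. Each firm produces q = 2.625, total output Q = 18.375, price P = 23.625.

q_i = 2.625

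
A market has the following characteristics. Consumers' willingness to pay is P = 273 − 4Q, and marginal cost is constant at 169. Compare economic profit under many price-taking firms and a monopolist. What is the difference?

Economic profit rises by 676

Competitive firms price at marginal cost: P = 169, giving Q = 26.
Profit = (169 − 169)·26 = 0.
Monopoly sets MR = MC: 273 − 8Q = 169 ⇒ Q = 13, P = 273 − 4·13 = 221.
Profit = (221 − 169)·13 = 676.
Change in economic profit: 676 − 0 = 676.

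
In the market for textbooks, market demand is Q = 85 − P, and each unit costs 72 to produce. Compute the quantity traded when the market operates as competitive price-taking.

Q = 13

Inverting demand: P = 85 − Q.
Under competition P = MC = 72, so Q = (85 − 72)/1 = 13.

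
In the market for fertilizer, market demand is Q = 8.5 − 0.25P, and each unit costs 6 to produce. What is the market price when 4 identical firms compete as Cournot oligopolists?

P = 11.6

Inverting demand: P = 34 − 4Q.
With 4 symmetric Cournot firms, each firm's FOC gives 34 − 20q = 6, so q = 1.4, Q = 4·1.4 = 5.6, and P = 11.6.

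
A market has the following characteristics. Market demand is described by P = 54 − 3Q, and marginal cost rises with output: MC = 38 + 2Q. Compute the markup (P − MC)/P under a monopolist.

Lerner index = 0.125

Monopoly sets MR = MC: 54 − 6Q = 38 + 2Q ⇒ Q = 2, P = 54 − 3·2 = 48.
Lerner index = (P − MC)/P = (48 − 42)/48 = 0.125.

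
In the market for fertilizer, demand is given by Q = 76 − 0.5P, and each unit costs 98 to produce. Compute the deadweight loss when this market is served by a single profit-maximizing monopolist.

DWL = 182.25

Inverting demand: P = 152 − 2Q.
Perfect competition: P = MC = 98, so 152 − 2Q = 98 and Q = 27.
The monopolist equates marginal revenue to marginal cost: 152 − 4Q = 98, so Q = 13.5. From demand, P = 125.
DWL is the triangle between Q = 13.5 and Q = 27: ½·(27 − 13.5)·(125 − 98) = 182.25.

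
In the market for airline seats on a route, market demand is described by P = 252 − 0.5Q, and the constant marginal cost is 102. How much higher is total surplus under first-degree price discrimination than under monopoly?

A monopolist chooses Q where MR = MC. MR = 252 − Q; setting this equal to 102 gives Q = 150 and P = 177.
CS = ½·(252 − 177)·150 = 5625; PS = (177 − 102)·150 = 11250; TS = 16875.
A perfectly discriminating monopolist sells every unit with P(Q) ≥ MC(Q), so output equals the competitive quantity Q = 300. Each buyer pays their reservation price, so CS = 0 and the firm captures all surplus.
TS = 22500 (equal to competitive TS).
Change in total surplus: 22500 − 16875 = 5625.

Total surplus rises by 5625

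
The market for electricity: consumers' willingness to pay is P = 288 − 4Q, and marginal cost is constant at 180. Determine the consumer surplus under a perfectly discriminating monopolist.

CS = 0

Under first-degree price discrimination the firm charges each unit its demand price and produces up to where P = MC, i.e. Q = 27. Consumer surplus is zero; producer surplus equals total surplus.
CS = 0.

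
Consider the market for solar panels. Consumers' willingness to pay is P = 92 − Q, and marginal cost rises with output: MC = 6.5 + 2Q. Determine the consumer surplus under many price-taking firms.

CS = 406.125

Under competition P = MC: 92 − Q = 6.5 + 2Q ⇒ Q = 28.5, P = 63.5.
CS = ½·(92 − 63.5)·28.5 = 406.125.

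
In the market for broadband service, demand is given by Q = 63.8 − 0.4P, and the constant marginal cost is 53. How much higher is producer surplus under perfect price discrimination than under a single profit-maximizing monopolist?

PS rises by 1134.225

Inverting demand: P = 159.5 − 2.5Q.
Monopoly sets MR = MC: 159.5 − 5Q = 53 ⇒ Q = 21.3, P = 159.5 − 2.5·21.3 = 106.25.
PS = (106.25 − 53)·21.3 = 1134.225.
A perfectly discriminating monopolist sells every unit with P(Q) ≥ MC(Q), so output equals the competitive quantity Q = 42.6. Each buyer pays their reservation price, so CS = 0 and the firm captures all surplus.
PS = ½·(159.5 − 53)·42.6 = 2268.45.
Change in producer surplus: 2268.45 − 1134.225 = 1134.225.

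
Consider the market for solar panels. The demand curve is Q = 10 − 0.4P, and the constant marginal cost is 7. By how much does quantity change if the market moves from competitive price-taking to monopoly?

Inverting demand: P = 25 − 2.5Q.
Under competition P = MC = 7, so Q = (25 − 7)/2.5 = 7.2.
Monopoly sets MR = MC: 25 − 5Q = 7 ⇒ Q = 3.6, P = 25 − 2.5·3.6 = 16.
Change in quantity: 3.6 − 7.2 = −3.6.

Quantity falls by 3.6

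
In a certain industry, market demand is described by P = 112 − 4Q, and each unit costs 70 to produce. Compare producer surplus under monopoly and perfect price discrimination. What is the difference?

The monopolist equates marginal revenue to marginal cost: 112 − 8Q = 70, so Q = 5.25. From demand, P = 91.
PS = (91 − 70)·5.25 = 110.25.
Under first-degree price discrimination the firm charges each unit its demand price and produces up to where P = MC, i.e. Q = 10.5. Consumer surplus is zero; producer surplus equals total surplus.
PS = ½·(112 − 70)·10.5 = 220.5.
Change in producer surplus: 220.5 − 110.25 = 110.25.

PS rises by 110.25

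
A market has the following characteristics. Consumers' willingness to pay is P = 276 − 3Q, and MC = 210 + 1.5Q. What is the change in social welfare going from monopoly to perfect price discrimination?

A monopolist chooses Q where MR = MC. MR = 276 − 6Q; setting this equal to 210 + 1.5Q gives Q = 8.8 and P = 249.6.
CS = ½·(276 − 249.6)·8.8 = 116.16; PS = (249.6·8.8 − 210·8.8 − ½·1.5·8.8²) = 290.4; TS = 406.56.
A perfectly discriminating monopolist sells every unit with P(Q) ≥ MC(Q), so output equals the competitive quantity Q = 44/3. Each buyer pays their reservation price, so CS = 0 and the firm captures all surplus.
TS = 484 (equal to competitive TS).
Change in social welfare: 484 − 406.56 = 77.44.

TS rises by 77.44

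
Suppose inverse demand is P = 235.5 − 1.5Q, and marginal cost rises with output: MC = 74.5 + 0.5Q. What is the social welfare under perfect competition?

Under competition P = MC: 235.5 − 1.5Q = 74.5 + 0.5Q ⇒ Q = 80.5, P = 114.75.
CS = ½·(235.5 − 114.75)·80.5 = 77763/16; PS = (114.75·80.5 − 74.5·80.5 − ½·0.5·80.5²) = 25921/16; TS = 6480.25.

TS = 6480.25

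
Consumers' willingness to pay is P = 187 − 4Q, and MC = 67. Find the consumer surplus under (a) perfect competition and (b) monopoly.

Competition: CS = 1800; Monopoly: CS = 450

Perfect competition: P = MC = 67, so 187 − 4Q = 67 and Q = 30.
CS = ½·(187 − 67)·30 = 1800.
Monopoly sets MR = MC: 187 − 8Q = 67 ⇒ Q = 15, P = 187 − 4·15 = 127.
CS = ½·(187 − 127)·15 = 450.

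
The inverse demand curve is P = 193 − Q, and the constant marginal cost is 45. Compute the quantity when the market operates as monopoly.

Q = 74

The monopolist equates marginal revenue to marginal cost: 193 − 2Q = 45, so Q = 74. From demand, P = 119.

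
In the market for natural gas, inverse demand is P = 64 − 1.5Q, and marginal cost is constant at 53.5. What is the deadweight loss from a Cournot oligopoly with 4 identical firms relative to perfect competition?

DWL = 1.47

Perfect competition: P = MC = 53.5, so 64 − 1.5Q = 53.5 and Q = 7.
Cournot with 4 identical firms: the symmetric best-response condition is 64 − 7.5q = 53.5. Each firm produces q = 1.4, total output Q = 5.6, price P = 55.6.
DWL is the triangle between Q = 5.6 and Q = 7: ½·(7 − 5.6)·(55.6 − 53.5) = 1.47.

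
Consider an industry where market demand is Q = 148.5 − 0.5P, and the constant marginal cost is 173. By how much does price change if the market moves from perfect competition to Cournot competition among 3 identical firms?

Inverting demand: P = 297 − 2Q.
Competitive firms price at marginal cost: P = 173, giving Q = 62.
With 3 symmetric Cournot firms, each firm's FOC gives 297 − 8q = 173, so q = 15.5, Q = 3·15.5 = 46.5, and P = 204.
Change in price: 204 − 173 = 31.

Price rises by 31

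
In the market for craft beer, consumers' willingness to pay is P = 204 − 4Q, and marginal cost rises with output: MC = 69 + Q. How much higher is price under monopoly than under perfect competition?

Price rises by 48

Under competition P = MC: 204 − 4Q = 69 + Q ⇒ Q = 27, P = 96.
Monopoly sets MR = MC: 204 − 8Q = 69 + Q ⇒ Q = 15, P = 204 − 4·15 = 144.
Change in price: 144 − 96 = 48.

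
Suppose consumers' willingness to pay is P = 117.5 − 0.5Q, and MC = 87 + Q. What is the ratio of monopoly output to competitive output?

The monopolist equates marginal revenue to marginal cost: 117.5 − Q = 87 + Q, so Q = 15.25. From demand, P = 109.875.
Competitive equilibrium sets price equal to marginal cost: 117.5 − 0.5Q = 87 + Q, so Q = 61/3 and P = 322/3.
Ratio Q_m/Q_c = 15.25/(61/3) = 0.75.

Q_m/Q_c = 0.75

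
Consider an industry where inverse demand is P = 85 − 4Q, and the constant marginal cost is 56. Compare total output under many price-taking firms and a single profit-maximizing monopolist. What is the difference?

Under competition P = MC = 56, so Q = (85 − 56)/4 = 7.25.
The monopolist equates marginal revenue to marginal cost: 85 − 8Q = 56, so Q = 3.625. From demand, P = 70.5.
Change in total output: 3.625 − 7.25 = −3.625.

Q falls by 3.625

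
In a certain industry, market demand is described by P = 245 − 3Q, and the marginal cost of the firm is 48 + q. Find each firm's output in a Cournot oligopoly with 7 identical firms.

With 7 symmetric Cournot firms, each firm's FOC gives 245 − 24q = 48 + q, so q = 7.88, Q = 7·7.88 = 55.16, and P = 79.52.

q_i = 7.88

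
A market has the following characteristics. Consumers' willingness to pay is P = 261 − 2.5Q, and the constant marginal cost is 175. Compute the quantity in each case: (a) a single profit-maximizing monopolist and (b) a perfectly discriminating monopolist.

A monopolist chooses Q where MR = MC. MR = 261 − 5Q; setting this equal to 175 gives Q = 17.2 and P = 218.
Under first-degree price discrimination the firm charges each unit its demand price and produces up to where P = MC, i.e. Q = 34.4. Consumer surplus is zero; producer surplus equals total surplus.

Monopoly: Q = 17.2; Perfect PD: Q = 34.4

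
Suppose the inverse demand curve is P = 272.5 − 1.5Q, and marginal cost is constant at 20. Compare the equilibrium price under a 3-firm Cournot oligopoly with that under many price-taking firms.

Cournot with 3 identical firms: the symmetric best-response condition is 272.5 − 6q = 20. Each firm produces q = 505/12, total output Q = 126.25, price P = 83.125.
Under competition P = MC = 20, so Q = (272.5 − 20)/1.5 = 505/3.

Cournot: P = 83.125; Competition: P = 20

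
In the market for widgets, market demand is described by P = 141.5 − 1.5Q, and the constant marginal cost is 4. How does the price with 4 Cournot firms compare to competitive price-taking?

With 4 symmetric Cournot firms, each firm's FOC gives 141.5 − 7.5q = 4, so q = 55/3, Q = 4·55/3 = 220/3, and P = 31.5.
Perfect competition: P = MC = 4, so 141.5 − 1.5Q = 4 and Q = 275/3.

Cournot: P = 31.5; Competition: P = 4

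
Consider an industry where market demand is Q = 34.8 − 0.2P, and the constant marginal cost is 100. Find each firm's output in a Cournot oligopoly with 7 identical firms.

Inverting demand: P = 174 − 5Q.
Cournot with 7 identical firms: the symmetric best-response condition is 174 − 40q = 100. Each firm produces q = 1.85, total output Q = 12.95, price P = 109.25.

q_i = 1.85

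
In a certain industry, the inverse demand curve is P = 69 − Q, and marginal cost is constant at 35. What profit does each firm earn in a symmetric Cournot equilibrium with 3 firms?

π_i = 72.25

Cournot with 3 identical firms: the symmetric best-response condition is 69 − 4q = 35. Each firm produces q = 8.5, total output Q = 25.5, price P = 43.5.
Each firm's profit = (43.5 − 35)·8.5 = 72.25.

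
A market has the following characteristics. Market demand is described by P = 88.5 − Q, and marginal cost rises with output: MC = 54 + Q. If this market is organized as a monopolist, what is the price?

Monopoly sets MR = MC: 88.5 − 2Q = 54 + Q ⇒ Q = 11.5, P = 88.5 − 11.5 = 77.

P = 77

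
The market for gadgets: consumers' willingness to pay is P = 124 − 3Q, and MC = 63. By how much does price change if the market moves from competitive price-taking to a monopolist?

Price rises by 30.5

Under competition P = MC = 63, so Q = (124 − 63)/3 = 61/3.
The monopolist equates marginal revenue to marginal cost: 124 − 6Q = 63, so Q = 61/6. From demand, P = 93.5.
Change in price: 93.5 − 63 = 30.5.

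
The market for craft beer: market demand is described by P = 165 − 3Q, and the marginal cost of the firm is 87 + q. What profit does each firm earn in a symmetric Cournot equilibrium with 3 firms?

Cournot with 3 identical firms: the symmetric best-response condition is 165 − 12q = 87 + q. Each firm produces q = 6, total output Q = 18, price P = 111.
Each firm's profit = 111·6 − (87·6 + ½·1·6²) = 126.

π_i = 126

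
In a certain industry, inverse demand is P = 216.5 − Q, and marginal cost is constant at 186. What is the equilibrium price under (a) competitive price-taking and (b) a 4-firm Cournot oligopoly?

Competition: P = 186; Cournot: P = 192.1

Under competition P = MC = 186, so Q = (216.5 − 186)/1 = 30.5.
Cournot with 4 identical firms: the symmetric best-response condition is 216.5 − 5q = 186. Each firm produces q = 6.1, total output Q = 24.4, price P = 192.1.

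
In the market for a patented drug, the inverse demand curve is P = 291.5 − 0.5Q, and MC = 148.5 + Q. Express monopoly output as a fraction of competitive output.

Q_m/Q_c = 0.75

Monopoly sets MR = MC: 291.5 − Q = 148.5 + Q ⇒ Q = 71.5, P = 291.5 − 0.5·71.5 = 255.75.
Under competition P = MC: 291.5 − 0.5Q = 148.5 + Q ⇒ Q = 286/3, P = 1463/6.
Ratio Q_m/Q_c = 71.5/(286/3) = 0.75.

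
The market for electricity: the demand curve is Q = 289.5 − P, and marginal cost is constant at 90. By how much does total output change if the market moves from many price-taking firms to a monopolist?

Inverting demand: P = 289.5 − Q.
Under competition P = MC = 90, so Q = (289.5 − 90)/1 = 199.5.
The monopolist equates marginal revenue to marginal cost: 289.5 − 2Q = 90, so Q = 99.75. From demand, P = 189.75.
Change in total output: 99.75 − 199.5 = −99.75.

Total output falls by 99.75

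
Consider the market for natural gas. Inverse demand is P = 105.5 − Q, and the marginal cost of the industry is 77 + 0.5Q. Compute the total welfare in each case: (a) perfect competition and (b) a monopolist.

Competition: TS = 270.75; Monopoly: TS = 227.43

Competitive equilibrium sets price equal to marginal cost: 105.5 − Q = 77 + 0.5Q, so Q = 19 and P = 86.5.
CS = ½·(105.5 − 86.5)·19 = 180.5; PS = (86.5·19 − 77·19 − ½·0.5·19²) = 90.25; TS = 270.75.
The monopolist equates marginal revenue to marginal cost: 105.5 − 2Q = 77 + 0.5Q, so Q = 11.4. From demand, P = 94.1.
CS = ½·(105.5 − 94.1)·11.4 = 64.98; PS = (94.1·11.4 − 77·11.4 − ½·0.5·11.4²) = 162.45; TS = 227.43.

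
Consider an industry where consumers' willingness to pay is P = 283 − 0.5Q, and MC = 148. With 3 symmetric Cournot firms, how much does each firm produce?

Cournot with 3 identical firms: the symmetric best-response condition is 283 − 2q = 148. Each firm produces q = 67.5, total output Q = 202.5, price P = 181.75.

q_i = 67.5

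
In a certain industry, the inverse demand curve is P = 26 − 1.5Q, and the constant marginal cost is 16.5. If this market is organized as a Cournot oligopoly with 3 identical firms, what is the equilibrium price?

P = 18.875

With 3 symmetric Cournot firms, each firm's FOC gives 26 − 6q = 16.5, so q = 19/12, Q = 3·19/12 = 4.75, and P = 18.875.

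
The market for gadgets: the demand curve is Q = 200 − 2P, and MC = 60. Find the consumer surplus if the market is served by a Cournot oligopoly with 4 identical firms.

CS = 1024

Inverting demand: P = 100 − 0.5Q.
Cournot with 4 identical firms: the symmetric best-response condition is 100 − 2.5q = 60. Each firm produces q = 16, total output Q = 64, price P = 68.
CS = ½·(100 − 68)·64 = 1024.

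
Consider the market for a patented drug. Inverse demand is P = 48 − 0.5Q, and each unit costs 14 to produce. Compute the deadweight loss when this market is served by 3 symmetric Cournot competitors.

DWL = 72.25

Competitive firms price at marginal cost: P = 14, giving Q = 68.
Cournot with 3 identical firms: the symmetric best-response condition is 48 − 2q = 14. Each firm produces q = 17, total output Q = 51, price P = 22.5.
DWL is the triangle between Q = 51 and Q = 68: ½·(68 − 51)·(22.5 − 14) = 72.25.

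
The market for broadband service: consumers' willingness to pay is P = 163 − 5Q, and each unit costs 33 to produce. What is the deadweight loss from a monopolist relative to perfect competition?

Competitive firms price at marginal cost: P = 33, giving Q = 26.
A monopolist chooses Q where MR = MC. MR = 163 − 10Q; setting this equal to 33 gives Q = 13 and P = 98.
DWL is the triangle between Q = 13 and Q = 26: ½·(26 − 13)·(98 − 33) = 422.5.

DWL = 422.5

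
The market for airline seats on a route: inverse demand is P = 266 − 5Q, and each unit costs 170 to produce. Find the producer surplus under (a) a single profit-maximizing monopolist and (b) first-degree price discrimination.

Monopoly: PS = 460.8; Perfect PD: PS = 921.6

A monopolist chooses Q where MR = MC. MR = 266 − 10Q; setting this equal to 170 gives Q = 9.6 and P = 218.
PS = (218 − 170)·9.6 = 460.8.
Under first-degree price discrimination the firm charges each unit its demand price and produces up to where P = MC, i.e. Q = 19.2. Consumer surplus is zero; producer surplus equals total surplus.
PS = ½·(266 − 170)·19.2 = 921.6.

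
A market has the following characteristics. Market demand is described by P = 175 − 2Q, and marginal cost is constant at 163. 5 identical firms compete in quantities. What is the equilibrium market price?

In a 5-firm Cournot equilibrium, symmetry and the first-order condition give q = (175 − 163)/(12) = 1. So Q = 5 and P = 165.

P = 165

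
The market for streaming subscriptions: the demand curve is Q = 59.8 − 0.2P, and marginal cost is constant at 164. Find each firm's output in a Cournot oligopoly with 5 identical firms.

q_i = 4.5

Inverting demand: P = 299 − 5Q.
With 5 symmetric Cournot firms, each firm's FOC gives 299 − 30q = 164, so q = 4.5, Q = 5·4.5 = 22.5, and P = 186.5.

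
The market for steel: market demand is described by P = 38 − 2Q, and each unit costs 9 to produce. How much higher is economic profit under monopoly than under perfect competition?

Perfect competition: P = MC = 9, so 38 − 2Q = 9 and Q = 14.5.
Profit = (9 − 9)·14.5 = 0.
Monopoly sets MR = MC: 38 − 4Q = 9 ⇒ Q = 7.25, P = 38 − 2·7.25 = 23.5.
Profit = (23.5 − 9)·7.25 = 105.125.
Change in economic profit: 105.125 − 0 = 105.125.

π rises by 105.125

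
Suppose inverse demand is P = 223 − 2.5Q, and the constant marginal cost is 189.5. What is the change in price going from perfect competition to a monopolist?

P rises by 16.75

Under competition P = MC = 189.5, so Q = (223 − 189.5)/2.5 = 13.4.
A monopolist chooses Q where MR = MC. MR = 223 − 5Q; setting this equal to 189.5 gives Q = 6.7 and P = 206.25.
Change in price: 206.25 − 189.5 = 16.75.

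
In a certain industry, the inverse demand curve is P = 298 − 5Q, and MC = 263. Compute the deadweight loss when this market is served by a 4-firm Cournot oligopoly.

Perfect competition: P = MC = 263, so 298 − 5Q = 263 and Q = 7.
With 4 symmetric Cournot firms, each firm's FOC gives 298 − 25q = 263, so q = 1.4, Q = 4·1.4 = 5.6, and P = 270.
DWL is the triangle between Q = 5.6 and Q = 7: ½·(7 − 5.6)·(270 − 263) = 4.9.

DWL = 4.9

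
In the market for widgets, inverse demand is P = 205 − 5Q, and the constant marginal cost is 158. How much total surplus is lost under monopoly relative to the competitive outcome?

DWL = 55.225

Under competition P = MC = 158, so Q = (205 − 158)/5 = 9.4.
A monopolist chooses Q where MR = MC. MR = 205 − 10Q; setting this equal to 158 gives Q = 4.7 and P = 181.5.
DWL is the triangle between Q = 4.7 and Q = 9.4: ½·(9.4 − 4.7)·(181.5 − 158) = 55.225.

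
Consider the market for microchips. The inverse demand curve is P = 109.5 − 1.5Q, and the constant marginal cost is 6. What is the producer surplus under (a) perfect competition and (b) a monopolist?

Under competition P = MC = 6, so Q = (109.5 − 6)/1.5 = 69.
PS = (6 − 6)·69 = 0.
The monopolist equates marginal revenue to marginal cost: 109.5 − 3Q = 6, so Q = 34.5. From demand, P = 57.75.
PS = (57.75 − 6)·34.5 = 1785.375.

Competition: PS = 0; Monopoly: PS = 1785.375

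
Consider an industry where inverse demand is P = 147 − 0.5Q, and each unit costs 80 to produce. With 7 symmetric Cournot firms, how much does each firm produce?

In a 7-firm Cournot equilibrium, symmetry and the first-order condition give q = (147 − 80)/(4) = 16.75. So Q = 117.25 and P = 88.375.

q_i = 16.75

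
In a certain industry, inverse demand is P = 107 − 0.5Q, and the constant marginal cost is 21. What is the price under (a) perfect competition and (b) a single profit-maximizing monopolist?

Perfect competition: P = MC = 21, so 107 − 0.5Q = 21 and Q = 172.
The monopolist equates marginal revenue to marginal cost: 107 − Q = 21, so Q = 86. From demand, P = 64.

Competition: P = 21; Monopoly: P = 64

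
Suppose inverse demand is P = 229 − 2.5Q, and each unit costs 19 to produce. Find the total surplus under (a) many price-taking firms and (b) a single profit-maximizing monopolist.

Under competition P = MC = 19, so Q = (229 − 19)/2.5 = 84.
CS = ½·(229 − 19)·84 = 8820; PS = (19 − 19)·84 = 0; TS = 8820.
Monopoly sets MR = MC: 229 − 5Q = 19 ⇒ Q = 42, P = 229 − 2.5·42 = 124.
CS = ½·(229 − 124)·42 = 2205; PS = (124 − 19)·42 = 4410; TS = 6615.

Competition: TS = 8820; Monopoly: TS = 6615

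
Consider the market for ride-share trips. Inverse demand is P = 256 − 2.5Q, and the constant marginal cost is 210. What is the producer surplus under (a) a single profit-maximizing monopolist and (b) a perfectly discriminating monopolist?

Monopoly: PS = 211.6; Perfect PD: PS = 423.2

A monopolist chooses Q where MR = MC. MR = 256 − 5Q; setting this equal to 210 gives Q = 9.2 and P = 233.
PS = (233 − 210)·9.2 = 211.6.
Under first-degree price discrimination the firm charges each unit its demand price and produces up to where P = MC, i.e. Q = 18.4. Consumer surplus is zero; producer surplus equals total surplus.
PS = ½·(256 − 210)·18.4 = 423.2.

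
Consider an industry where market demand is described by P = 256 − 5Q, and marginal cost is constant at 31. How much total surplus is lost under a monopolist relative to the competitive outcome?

DWL = 1265.625

Under competition P = MC = 31, so Q = (256 − 31)/5 = 45.
The monopolist equates marginal revenue to marginal cost: 256 − 10Q = 31, so Q = 22.5. From demand, P = 143.5.
DWL is the triangle between Q = 22.5 and Q = 45: ½·(45 − 22.5)·(143.5 − 31) = 1265.625.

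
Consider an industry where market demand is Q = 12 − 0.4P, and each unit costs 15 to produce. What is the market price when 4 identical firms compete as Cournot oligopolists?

P = 18

Inverting demand: P = 30 − 2.5Q.
With 4 symmetric Cournot firms, each firm's FOC gives 30 − 12.5q = 15, so q = 1.2, Q = 4·1.2 = 4.8, and P = 18.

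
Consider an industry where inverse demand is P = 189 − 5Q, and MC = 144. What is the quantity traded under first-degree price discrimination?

Q = 9

A perfectly discriminating monopolist sells every unit with P(Q) ≥ MC(Q), so output equals the competitive quantity Q = 9. Each buyer pays their reservation price, so CS = 0 and the firm captures all surplus.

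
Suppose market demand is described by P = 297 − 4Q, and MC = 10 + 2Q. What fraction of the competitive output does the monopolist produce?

Q_m/Q_c = 0.6

A monopolist chooses Q where MR = MC. MR = 297 − 8Q; setting this equal to 10 + 2Q gives Q = 28.7 and P = 182.2.
Competitive equilibrium sets price equal to marginal cost: 297 − 4Q = 10 + 2Q, so Q = 287/6 and P = 317/3.
Ratio Q_m/Q_c = 28.7/(287/6) = 0.6.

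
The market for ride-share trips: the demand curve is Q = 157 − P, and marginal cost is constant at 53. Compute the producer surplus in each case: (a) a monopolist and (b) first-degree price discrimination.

Monopoly: PS = 2704; Perfect PD: PS = 5408

Inverting demand: P = 157 − Q.
The monopolist equates marginal revenue to marginal cost: 157 − 2Q = 53, so Q = 52. From demand, P = 105.
PS = (105 − 53)·52 = 2704.
A perfectly discriminating monopolist sells every unit with P(Q) ≥ MC(Q), so output equals the competitive quantity Q = 104. Each buyer pays their reservation price, so CS = 0 and the firm captures all surplus.
PS = ½·(157 − 53)·104 = 5408.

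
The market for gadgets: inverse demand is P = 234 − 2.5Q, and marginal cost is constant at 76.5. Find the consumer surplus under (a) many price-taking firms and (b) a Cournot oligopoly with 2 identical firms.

Competitive firms price at marginal cost: P = 76.5, giving Q = 63.
CS = ½·(234 − 76.5)·63 = 4961.25.
Cournot with 2 identical firms: the symmetric best-response condition is 234 − 7.5q = 76.5. Each firm produces q = 21, total output Q = 42, price P = 129.
CS = ½·(234 − 129)·42 = 2205.

Competition: CS = 4961.25; Cournot: CS = 2205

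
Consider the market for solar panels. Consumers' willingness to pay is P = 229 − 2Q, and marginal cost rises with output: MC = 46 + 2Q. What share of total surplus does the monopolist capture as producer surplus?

PS/TS = 0.75

Monopoly sets MR = MC: 229 − 4Q = 46 + 2Q ⇒ Q = 30.5, P = 229 − 2·30.5 = 168.
CS = ½·(229 − 168)·30.5 = 930.25.
PS = P·Q − VC(Q) = 168·30.5 − (46·30.5 + ½·2·30.5²) = 2790.75.
Share captured = PS/TS = 2790.75/3721 = 0.75.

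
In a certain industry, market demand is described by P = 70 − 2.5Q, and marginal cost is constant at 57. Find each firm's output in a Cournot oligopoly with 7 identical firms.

With 7 symmetric Cournot firms, each firm's FOC gives 70 − 20q = 57, so q = 0.65, Q = 7·0.65 = 4.55, and P = 58.625.

q_i = 0.65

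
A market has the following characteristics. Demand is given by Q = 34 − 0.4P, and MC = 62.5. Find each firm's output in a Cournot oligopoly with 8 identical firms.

q_i = 1

Inverting demand: P = 85 − 2.5Q.
With 8 symmetric Cournot firms, each firm's FOC gives 85 − 22.5q = 62.5, so q = 1, Q = 8·1 = 8, and P = 65.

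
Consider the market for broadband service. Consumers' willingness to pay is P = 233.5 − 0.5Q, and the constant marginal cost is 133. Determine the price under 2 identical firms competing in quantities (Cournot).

In a 2-firm Cournot equilibrium, symmetry and the first-order condition give q = (233.5 − 133)/(1.5) = 67. So Q = 134 and P = 166.5.

P = 166.5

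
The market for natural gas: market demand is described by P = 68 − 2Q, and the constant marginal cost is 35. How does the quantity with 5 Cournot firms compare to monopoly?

Cournot: Q = 13.75; Monopoly: Q = 8.25

Cournot with 5 identical firms: the symmetric best-response condition is 68 − 12q = 35. Each firm produces q = 2.75, total output Q = 13.75, price P = 40.5.
Monopoly sets MR = MC: 68 − 4Q = 35 ⇒ Q = 8.25, P = 68 − 2·8.25 = 51.5.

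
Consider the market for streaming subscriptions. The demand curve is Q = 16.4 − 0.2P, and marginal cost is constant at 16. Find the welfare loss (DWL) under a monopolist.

Inverting demand: P = 82 − 5Q.
Competitive firms price at marginal cost: P = 16, giving Q = 13.2.
The monopolist equates marginal revenue to marginal cost: 82 − 10Q = 16, so Q = 6.6. From demand, P = 49.
DWL is the triangle between Q = 6.6 and Q = 13.2: ½·(13.2 − 6.6)·(49 − 16) = 108.9.

DWL = 108.9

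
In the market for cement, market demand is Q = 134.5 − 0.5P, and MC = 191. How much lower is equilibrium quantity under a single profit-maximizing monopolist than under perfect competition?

Inverting demand: P = 269 − 2Q.
Under competition P = MC = 191, so Q = (269 − 191)/2 = 39.
The monopolist equates marginal revenue to marginal cost: 269 − 4Q = 191, so Q = 19.5. From demand, P = 230.
Change in equilibrium quantity: 19.5 − 39 = −19.5.

Q falls by 19.5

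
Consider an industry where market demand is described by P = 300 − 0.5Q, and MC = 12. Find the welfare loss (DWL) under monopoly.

Under competition P = MC = 12, so Q = (300 − 12)/0.5 = 576.
A monopolist chooses Q where MR = MC. MR = 300 − Q; setting this equal to 12 gives Q = 288 and P = 156.
DWL is the triangle between Q = 288 and Q = 576: ½·(576 − 288)·(156 − 12) = 20736.

DWL = 20736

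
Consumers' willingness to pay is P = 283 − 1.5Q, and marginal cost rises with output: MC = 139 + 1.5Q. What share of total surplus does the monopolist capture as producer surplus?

A monopolist chooses Q where MR = MC. MR = 283 − 3Q; setting this equal to 139 + 1.5Q gives Q = 32 and P = 235.
CS = ½·(283 − 235)·32 = 768.
PS = P·Q − VC(Q) = 235·32 − (139·32 + ½·1.5·32²) = 2304.
Share captured = PS/TS = 2304/3072 = 0.75.

PS/TS = 0.75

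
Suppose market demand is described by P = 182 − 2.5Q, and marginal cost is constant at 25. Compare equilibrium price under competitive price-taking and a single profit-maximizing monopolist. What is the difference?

Perfect competition: P = MC = 25, so 182 − 2.5Q = 25 and Q = 62.8.
The monopolist equates marginal revenue to marginal cost: 182 − 5Q = 25, so Q = 31.4. From demand, P = 103.5.
Change in equilibrium price: 103.5 − 25 = 78.5.

Equilibrium price rises by 78.5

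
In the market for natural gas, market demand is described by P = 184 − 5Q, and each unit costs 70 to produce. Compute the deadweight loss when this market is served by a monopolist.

DWL = 324.9

Competitive firms price at marginal cost: P = 70, giving Q = 22.8.
Monopoly sets MR = MC: 184 − 10Q = 70 ⇒ Q = 11.4, P = 184 − 5·11.4 = 127.
DWL is the triangle between Q = 11.4 and Q = 22.8: ½·(22.8 − 11.4)·(127 − 70) = 324.9.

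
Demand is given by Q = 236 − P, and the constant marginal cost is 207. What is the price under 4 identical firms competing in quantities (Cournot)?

Inverting demand: P = 236 − Q.
With 4 symmetric Cournot firms, each firm's FOC gives 236 − 5q = 207, so q = 5.8, Q = 4·5.8 = 23.2, and P = 212.8.

P = 212.8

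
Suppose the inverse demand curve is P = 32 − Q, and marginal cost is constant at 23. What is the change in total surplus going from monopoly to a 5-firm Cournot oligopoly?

Monopoly sets MR = MC: 32 − 2Q = 23 ⇒ Q = 4.5, P = 32 − 4.5 = 27.5.
CS = ½·(32 − 27.5)·4.5 = 10.125; PS = (27.5 − 23)·4.5 = 20.25; TS = 30.375.
Cournot with 5 identical firms: the symmetric best-response condition is 32 − 6q = 23. Each firm produces q = 1.5, total output Q = 7.5, price P = 24.5.
CS = ½·(32 − 24.5)·7.5 = 28.125; PS = (24.5 − 23)·7.5 = 11.25; TS = 39.375.
Change in total surplus: 39.375 − 30.375 = 9.

TS rises by 9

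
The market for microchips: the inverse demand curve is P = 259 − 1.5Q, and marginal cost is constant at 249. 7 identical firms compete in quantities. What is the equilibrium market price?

In a 7-firm Cournot equilibrium, symmetry and the first-order condition give q = (259 − 249)/(12) = 5/6. So Q = 35/6 and P = 250.25.

P = 250.25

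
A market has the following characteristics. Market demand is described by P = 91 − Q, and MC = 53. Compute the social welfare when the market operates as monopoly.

A monopolist chooses Q where MR = MC. MR = 91 − 2Q; setting this equal to 53 gives Q = 19 and P = 72.
CS = ½·(91 − 72)·19 = 180.5; PS = (72 − 53)·19 = 361; TS = 541.5.

TS = 541.5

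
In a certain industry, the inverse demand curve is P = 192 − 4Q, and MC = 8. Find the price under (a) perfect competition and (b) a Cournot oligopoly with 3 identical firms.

Under competition P = MC = 8, so Q = (192 − 8)/4 = 46.
In a 3-firm Cournot equilibrium, symmetry and the first-order condition give q = (192 − 8)/(16) = 11.5. So Q = 34.5 and P = 54.

Competition: P = 8; Cournot: P = 54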